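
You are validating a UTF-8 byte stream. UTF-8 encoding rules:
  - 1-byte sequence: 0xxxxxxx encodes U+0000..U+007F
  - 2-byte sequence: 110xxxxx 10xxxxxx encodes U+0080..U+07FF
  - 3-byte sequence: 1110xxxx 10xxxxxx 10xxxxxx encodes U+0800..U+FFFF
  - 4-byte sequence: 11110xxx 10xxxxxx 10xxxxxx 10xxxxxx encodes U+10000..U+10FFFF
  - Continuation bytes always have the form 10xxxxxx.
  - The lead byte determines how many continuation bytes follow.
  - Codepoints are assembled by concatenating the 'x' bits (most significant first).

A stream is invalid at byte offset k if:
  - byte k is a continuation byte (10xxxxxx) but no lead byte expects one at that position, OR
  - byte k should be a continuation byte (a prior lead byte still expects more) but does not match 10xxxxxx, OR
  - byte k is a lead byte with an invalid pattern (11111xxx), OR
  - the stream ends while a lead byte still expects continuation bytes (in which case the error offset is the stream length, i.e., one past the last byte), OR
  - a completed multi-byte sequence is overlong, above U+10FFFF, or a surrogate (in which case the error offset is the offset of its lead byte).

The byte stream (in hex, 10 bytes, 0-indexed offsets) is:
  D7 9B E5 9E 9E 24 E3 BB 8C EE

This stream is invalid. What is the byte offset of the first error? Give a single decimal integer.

Byte[0]=D7: 2-byte lead, need 1 cont bytes. acc=0x17
Byte[1]=9B: continuation. acc=(acc<<6)|0x1B=0x5DB
Completed: cp=U+05DB (starts at byte 0)
Byte[2]=E5: 3-byte lead, need 2 cont bytes. acc=0x5
Byte[3]=9E: continuation. acc=(acc<<6)|0x1E=0x15E
Byte[4]=9E: continuation. acc=(acc<<6)|0x1E=0x579E
Completed: cp=U+579E (starts at byte 2)
Byte[5]=24: 1-byte ASCII. cp=U+0024
Byte[6]=E3: 3-byte lead, need 2 cont bytes. acc=0x3
Byte[7]=BB: continuation. acc=(acc<<6)|0x3B=0xFB
Byte[8]=8C: continuation. acc=(acc<<6)|0x0C=0x3ECC
Completed: cp=U+3ECC (starts at byte 6)
Byte[9]=EE: 3-byte lead, need 2 cont bytes. acc=0xE
Byte[10]: stream ended, expected continuation. INVALID

Answer: 10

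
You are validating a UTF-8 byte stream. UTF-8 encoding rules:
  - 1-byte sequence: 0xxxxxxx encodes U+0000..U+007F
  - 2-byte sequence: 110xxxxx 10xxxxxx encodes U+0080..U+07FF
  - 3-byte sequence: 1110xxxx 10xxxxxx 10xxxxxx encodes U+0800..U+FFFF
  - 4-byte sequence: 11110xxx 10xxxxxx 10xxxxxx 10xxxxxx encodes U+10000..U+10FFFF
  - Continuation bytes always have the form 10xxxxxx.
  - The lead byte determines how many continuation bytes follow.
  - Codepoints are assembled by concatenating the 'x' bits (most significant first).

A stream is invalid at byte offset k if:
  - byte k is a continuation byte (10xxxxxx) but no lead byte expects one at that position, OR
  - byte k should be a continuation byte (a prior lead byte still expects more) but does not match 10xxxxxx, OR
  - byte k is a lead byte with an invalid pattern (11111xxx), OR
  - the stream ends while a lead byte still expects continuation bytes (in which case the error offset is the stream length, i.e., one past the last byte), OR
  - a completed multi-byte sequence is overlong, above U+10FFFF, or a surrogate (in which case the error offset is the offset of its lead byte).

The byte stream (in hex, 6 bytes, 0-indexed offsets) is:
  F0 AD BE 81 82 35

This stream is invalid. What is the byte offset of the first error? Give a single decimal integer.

Byte[0]=F0: 4-byte lead, need 3 cont bytes. acc=0x0
Byte[1]=AD: continuation. acc=(acc<<6)|0x2D=0x2D
Byte[2]=BE: continuation. acc=(acc<<6)|0x3E=0xB7E
Byte[3]=81: continuation. acc=(acc<<6)|0x01=0x2DF81
Completed: cp=U+2DF81 (starts at byte 0)
Byte[4]=82: INVALID lead byte (not 0xxx/110x/1110/11110)

Answer: 4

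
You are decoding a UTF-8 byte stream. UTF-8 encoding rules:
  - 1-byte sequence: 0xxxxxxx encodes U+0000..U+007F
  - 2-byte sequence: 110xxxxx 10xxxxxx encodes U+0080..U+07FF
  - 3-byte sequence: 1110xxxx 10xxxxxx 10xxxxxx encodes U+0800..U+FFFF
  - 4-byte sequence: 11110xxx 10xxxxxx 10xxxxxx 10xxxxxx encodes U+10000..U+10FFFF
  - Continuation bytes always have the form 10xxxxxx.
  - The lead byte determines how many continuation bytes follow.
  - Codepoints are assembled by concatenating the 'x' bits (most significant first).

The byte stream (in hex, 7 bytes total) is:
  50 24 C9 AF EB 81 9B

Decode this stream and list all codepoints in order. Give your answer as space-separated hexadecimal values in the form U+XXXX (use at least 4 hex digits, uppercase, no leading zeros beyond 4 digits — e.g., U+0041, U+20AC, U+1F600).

Byte[0]=50: 1-byte ASCII. cp=U+0050
Byte[1]=24: 1-byte ASCII. cp=U+0024
Byte[2]=C9: 2-byte lead, need 1 cont bytes. acc=0x9
Byte[3]=AF: continuation. acc=(acc<<6)|0x2F=0x26F
Completed: cp=U+026F (starts at byte 2)
Byte[4]=EB: 3-byte lead, need 2 cont bytes. acc=0xB
Byte[5]=81: continuation. acc=(acc<<6)|0x01=0x2C1
Byte[6]=9B: continuation. acc=(acc<<6)|0x1B=0xB05B
Completed: cp=U+B05B (starts at byte 4)

Answer: U+0050 U+0024 U+026F U+B05B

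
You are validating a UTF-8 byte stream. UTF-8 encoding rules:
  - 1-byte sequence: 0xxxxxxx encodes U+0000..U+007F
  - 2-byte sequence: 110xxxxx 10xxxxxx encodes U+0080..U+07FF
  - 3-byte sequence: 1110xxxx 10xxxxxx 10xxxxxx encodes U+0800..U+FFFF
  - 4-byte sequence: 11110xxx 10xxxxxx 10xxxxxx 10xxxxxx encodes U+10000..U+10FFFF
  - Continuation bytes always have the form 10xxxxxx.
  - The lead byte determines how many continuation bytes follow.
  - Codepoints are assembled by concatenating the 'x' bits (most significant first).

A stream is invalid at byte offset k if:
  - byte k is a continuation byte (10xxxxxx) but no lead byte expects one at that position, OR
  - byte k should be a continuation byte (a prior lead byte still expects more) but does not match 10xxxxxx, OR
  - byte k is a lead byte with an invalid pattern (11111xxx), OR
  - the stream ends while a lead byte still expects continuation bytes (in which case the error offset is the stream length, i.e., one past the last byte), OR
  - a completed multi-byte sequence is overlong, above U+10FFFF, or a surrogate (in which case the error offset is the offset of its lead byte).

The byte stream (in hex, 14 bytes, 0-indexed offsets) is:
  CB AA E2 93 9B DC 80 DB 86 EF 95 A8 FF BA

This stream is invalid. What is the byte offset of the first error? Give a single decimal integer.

Answer: 12

Derivation:
Byte[0]=CB: 2-byte lead, need 1 cont bytes. acc=0xB
Byte[1]=AA: continuation. acc=(acc<<6)|0x2A=0x2EA
Completed: cp=U+02EA (starts at byte 0)
Byte[2]=E2: 3-byte lead, need 2 cont bytes. acc=0x2
Byte[3]=93: continuation. acc=(acc<<6)|0x13=0x93
Byte[4]=9B: continuation. acc=(acc<<6)|0x1B=0x24DB
Completed: cp=U+24DB (starts at byte 2)
Byte[5]=DC: 2-byte lead, need 1 cont bytes. acc=0x1C
Byte[6]=80: continuation. acc=(acc<<6)|0x00=0x700
Completed: cp=U+0700 (starts at byte 5)
Byte[7]=DB: 2-byte lead, need 1 cont bytes. acc=0x1B
Byte[8]=86: continuation. acc=(acc<<6)|0x06=0x6C6
Completed: cp=U+06C6 (starts at byte 7)
Byte[9]=EF: 3-byte lead, need 2 cont bytes. acc=0xF
Byte[10]=95: continuation. acc=(acc<<6)|0x15=0x3D5
Byte[11]=A8: continuation. acc=(acc<<6)|0x28=0xF568
Completed: cp=U+F568 (starts at byte 9)
Byte[12]=FF: INVALID lead byte (not 0xxx/110x/1110/11110)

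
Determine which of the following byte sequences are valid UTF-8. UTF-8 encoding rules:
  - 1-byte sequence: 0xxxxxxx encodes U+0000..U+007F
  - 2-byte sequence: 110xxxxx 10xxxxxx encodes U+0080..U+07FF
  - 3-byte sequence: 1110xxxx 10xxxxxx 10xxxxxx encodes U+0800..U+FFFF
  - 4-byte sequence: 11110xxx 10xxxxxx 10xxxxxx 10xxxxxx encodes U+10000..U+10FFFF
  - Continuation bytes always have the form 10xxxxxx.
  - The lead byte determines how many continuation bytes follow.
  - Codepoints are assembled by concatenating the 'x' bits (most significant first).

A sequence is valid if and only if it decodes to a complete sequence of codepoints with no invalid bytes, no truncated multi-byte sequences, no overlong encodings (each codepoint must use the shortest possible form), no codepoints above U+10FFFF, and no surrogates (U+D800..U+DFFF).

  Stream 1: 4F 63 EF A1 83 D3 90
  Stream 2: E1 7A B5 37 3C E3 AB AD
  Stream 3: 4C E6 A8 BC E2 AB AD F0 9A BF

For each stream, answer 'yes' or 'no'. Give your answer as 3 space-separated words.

Stream 1: decodes cleanly. VALID
Stream 2: error at byte offset 1. INVALID
Stream 3: error at byte offset 10. INVALID

Answer: yes no no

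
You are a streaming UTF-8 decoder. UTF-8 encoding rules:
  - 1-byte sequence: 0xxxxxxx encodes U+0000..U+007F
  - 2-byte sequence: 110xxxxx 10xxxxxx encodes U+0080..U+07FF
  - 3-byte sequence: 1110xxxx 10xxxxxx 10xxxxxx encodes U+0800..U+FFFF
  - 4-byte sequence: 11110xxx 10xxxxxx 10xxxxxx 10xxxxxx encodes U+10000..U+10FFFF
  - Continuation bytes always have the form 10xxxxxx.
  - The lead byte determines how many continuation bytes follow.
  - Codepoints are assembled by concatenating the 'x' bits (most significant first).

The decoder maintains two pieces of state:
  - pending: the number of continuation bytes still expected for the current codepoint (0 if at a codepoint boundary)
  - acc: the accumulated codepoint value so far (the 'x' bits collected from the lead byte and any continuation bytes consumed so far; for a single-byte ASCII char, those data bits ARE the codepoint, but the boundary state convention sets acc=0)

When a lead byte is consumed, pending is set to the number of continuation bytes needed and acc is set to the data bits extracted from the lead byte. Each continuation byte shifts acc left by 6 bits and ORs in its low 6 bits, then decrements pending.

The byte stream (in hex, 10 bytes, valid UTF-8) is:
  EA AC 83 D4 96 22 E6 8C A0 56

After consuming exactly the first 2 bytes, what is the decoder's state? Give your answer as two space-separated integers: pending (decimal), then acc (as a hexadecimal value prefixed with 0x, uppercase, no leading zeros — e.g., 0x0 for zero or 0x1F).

Answer: 1 0x2AC

Derivation:
Byte[0]=EA: 3-byte lead. pending=2, acc=0xA
Byte[1]=AC: continuation. acc=(acc<<6)|0x2C=0x2AC, pending=1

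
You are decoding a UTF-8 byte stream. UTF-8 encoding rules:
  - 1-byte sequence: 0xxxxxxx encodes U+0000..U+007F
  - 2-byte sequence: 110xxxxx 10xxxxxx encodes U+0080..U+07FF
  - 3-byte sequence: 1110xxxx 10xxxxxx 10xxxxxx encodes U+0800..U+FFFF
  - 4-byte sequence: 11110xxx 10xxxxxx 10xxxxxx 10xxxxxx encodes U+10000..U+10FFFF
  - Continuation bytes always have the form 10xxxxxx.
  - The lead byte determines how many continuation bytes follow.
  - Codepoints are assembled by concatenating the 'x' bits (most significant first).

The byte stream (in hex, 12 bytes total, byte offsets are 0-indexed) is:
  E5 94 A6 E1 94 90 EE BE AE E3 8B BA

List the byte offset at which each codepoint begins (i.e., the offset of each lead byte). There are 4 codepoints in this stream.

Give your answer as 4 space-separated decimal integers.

Answer: 0 3 6 9

Derivation:
Byte[0]=E5: 3-byte lead, need 2 cont bytes. acc=0x5
Byte[1]=94: continuation. acc=(acc<<6)|0x14=0x154
Byte[2]=A6: continuation. acc=(acc<<6)|0x26=0x5526
Completed: cp=U+5526 (starts at byte 0)
Byte[3]=E1: 3-byte lead, need 2 cont bytes. acc=0x1
Byte[4]=94: continuation. acc=(acc<<6)|0x14=0x54
Byte[5]=90: continuation. acc=(acc<<6)|0x10=0x1510
Completed: cp=U+1510 (starts at byte 3)
Byte[6]=EE: 3-byte lead, need 2 cont bytes. acc=0xE
Byte[7]=BE: continuation. acc=(acc<<6)|0x3E=0x3BE
Byte[8]=AE: continuation. acc=(acc<<6)|0x2E=0xEFAE
Completed: cp=U+EFAE (starts at byte 6)
Byte[9]=E3: 3-byte lead, need 2 cont bytes. acc=0x3
Byte[10]=8B: continuation. acc=(acc<<6)|0x0B=0xCB
Byte[11]=BA: continuation. acc=(acc<<6)|0x3A=0x32FA
Completed: cp=U+32FA (starts at byte 9)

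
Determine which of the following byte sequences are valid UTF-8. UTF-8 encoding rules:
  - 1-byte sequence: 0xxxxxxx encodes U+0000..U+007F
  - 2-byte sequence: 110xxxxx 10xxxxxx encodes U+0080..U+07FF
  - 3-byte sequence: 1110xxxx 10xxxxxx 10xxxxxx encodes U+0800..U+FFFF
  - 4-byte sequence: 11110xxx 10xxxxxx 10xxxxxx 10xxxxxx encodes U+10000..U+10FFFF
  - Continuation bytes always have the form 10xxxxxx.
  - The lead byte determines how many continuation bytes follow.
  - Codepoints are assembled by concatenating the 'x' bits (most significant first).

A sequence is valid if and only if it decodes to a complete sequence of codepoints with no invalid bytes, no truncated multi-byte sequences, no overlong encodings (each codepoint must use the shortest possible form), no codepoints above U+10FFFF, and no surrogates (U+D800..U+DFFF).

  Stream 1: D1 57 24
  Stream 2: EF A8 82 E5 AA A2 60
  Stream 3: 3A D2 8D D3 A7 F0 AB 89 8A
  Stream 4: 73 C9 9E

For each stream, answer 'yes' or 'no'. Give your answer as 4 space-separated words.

Answer: no yes yes yes

Derivation:
Stream 1: error at byte offset 1. INVALID
Stream 2: decodes cleanly. VALID
Stream 3: decodes cleanly. VALID
Stream 4: decodes cleanly. VALID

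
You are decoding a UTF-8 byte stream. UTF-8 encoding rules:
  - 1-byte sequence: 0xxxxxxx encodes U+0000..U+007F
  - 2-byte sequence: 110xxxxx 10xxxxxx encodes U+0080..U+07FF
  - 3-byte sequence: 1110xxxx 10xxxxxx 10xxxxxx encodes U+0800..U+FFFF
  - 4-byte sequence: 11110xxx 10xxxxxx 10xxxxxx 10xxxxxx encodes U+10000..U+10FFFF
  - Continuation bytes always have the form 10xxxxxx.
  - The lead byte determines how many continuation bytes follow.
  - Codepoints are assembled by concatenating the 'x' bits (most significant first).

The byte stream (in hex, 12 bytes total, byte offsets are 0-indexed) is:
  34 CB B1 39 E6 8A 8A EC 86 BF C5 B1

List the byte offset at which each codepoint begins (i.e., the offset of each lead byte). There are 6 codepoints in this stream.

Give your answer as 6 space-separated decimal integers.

Byte[0]=34: 1-byte ASCII. cp=U+0034
Byte[1]=CB: 2-byte lead, need 1 cont bytes. acc=0xB
Byte[2]=B1: continuation. acc=(acc<<6)|0x31=0x2F1
Completed: cp=U+02F1 (starts at byte 1)
Byte[3]=39: 1-byte ASCII. cp=U+0039
Byte[4]=E6: 3-byte lead, need 2 cont bytes. acc=0x6
Byte[5]=8A: continuation. acc=(acc<<6)|0x0A=0x18A
Byte[6]=8A: continuation. acc=(acc<<6)|0x0A=0x628A
Completed: cp=U+628A (starts at byte 4)
Byte[7]=EC: 3-byte lead, need 2 cont bytes. acc=0xC
Byte[8]=86: continuation. acc=(acc<<6)|0x06=0x306
Byte[9]=BF: continuation. acc=(acc<<6)|0x3F=0xC1BF
Completed: cp=U+C1BF (starts at byte 7)
Byte[10]=C5: 2-byte lead, need 1 cont bytes. acc=0x5
Byte[11]=B1: continuation. acc=(acc<<6)|0x31=0x171
Completed: cp=U+0171 (starts at byte 10)

Answer: 0 1 3 4 7 10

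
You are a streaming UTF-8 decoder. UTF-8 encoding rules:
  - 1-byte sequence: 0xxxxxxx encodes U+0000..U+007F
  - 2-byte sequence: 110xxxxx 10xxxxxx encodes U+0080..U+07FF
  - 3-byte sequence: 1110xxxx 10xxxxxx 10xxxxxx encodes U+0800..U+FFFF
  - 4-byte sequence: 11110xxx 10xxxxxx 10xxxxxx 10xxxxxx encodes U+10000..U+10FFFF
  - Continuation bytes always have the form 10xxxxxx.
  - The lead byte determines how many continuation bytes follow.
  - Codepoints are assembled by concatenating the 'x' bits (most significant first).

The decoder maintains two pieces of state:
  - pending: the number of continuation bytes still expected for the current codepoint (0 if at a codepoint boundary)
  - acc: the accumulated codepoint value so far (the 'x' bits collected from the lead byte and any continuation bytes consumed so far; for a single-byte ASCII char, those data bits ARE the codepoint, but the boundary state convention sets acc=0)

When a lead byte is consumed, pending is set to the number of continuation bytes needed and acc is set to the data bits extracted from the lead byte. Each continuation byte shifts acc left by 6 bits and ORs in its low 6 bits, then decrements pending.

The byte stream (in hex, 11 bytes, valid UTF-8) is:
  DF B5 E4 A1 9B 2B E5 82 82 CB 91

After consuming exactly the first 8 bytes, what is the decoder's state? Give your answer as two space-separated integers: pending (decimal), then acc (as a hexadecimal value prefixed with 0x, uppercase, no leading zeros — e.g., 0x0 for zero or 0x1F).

Answer: 1 0x142

Derivation:
Byte[0]=DF: 2-byte lead. pending=1, acc=0x1F
Byte[1]=B5: continuation. acc=(acc<<6)|0x35=0x7F5, pending=0
Byte[2]=E4: 3-byte lead. pending=2, acc=0x4
Byte[3]=A1: continuation. acc=(acc<<6)|0x21=0x121, pending=1
Byte[4]=9B: continuation. acc=(acc<<6)|0x1B=0x485B, pending=0
Byte[5]=2B: 1-byte. pending=0, acc=0x0
Byte[6]=E5: 3-byte lead. pending=2, acc=0x5
Byte[7]=82: continuation. acc=(acc<<6)|0x02=0x142, pending=1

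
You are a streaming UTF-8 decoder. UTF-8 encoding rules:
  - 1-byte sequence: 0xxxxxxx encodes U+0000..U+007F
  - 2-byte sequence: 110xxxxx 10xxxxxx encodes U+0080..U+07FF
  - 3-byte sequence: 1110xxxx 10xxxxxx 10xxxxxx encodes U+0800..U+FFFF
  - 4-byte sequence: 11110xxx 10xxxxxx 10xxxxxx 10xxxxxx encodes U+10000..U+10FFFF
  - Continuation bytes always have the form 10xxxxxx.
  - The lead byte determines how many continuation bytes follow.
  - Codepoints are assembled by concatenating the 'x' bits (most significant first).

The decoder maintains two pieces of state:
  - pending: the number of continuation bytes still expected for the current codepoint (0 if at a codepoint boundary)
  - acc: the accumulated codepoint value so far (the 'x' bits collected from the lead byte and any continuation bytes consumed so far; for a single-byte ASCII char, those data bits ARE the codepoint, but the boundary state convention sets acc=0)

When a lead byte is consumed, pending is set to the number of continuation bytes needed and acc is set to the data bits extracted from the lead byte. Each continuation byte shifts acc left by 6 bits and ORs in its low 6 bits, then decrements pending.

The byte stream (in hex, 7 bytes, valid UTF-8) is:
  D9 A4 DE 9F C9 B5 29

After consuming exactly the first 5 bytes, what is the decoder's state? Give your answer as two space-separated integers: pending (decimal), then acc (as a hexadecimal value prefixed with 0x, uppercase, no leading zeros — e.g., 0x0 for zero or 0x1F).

Answer: 1 0x9

Derivation:
Byte[0]=D9: 2-byte lead. pending=1, acc=0x19
Byte[1]=A4: continuation. acc=(acc<<6)|0x24=0x664, pending=0
Byte[2]=DE: 2-byte lead. pending=1, acc=0x1E
Byte[3]=9F: continuation. acc=(acc<<6)|0x1F=0x79F, pending=0
Byte[4]=C9: 2-byte lead. pending=1, acc=0x9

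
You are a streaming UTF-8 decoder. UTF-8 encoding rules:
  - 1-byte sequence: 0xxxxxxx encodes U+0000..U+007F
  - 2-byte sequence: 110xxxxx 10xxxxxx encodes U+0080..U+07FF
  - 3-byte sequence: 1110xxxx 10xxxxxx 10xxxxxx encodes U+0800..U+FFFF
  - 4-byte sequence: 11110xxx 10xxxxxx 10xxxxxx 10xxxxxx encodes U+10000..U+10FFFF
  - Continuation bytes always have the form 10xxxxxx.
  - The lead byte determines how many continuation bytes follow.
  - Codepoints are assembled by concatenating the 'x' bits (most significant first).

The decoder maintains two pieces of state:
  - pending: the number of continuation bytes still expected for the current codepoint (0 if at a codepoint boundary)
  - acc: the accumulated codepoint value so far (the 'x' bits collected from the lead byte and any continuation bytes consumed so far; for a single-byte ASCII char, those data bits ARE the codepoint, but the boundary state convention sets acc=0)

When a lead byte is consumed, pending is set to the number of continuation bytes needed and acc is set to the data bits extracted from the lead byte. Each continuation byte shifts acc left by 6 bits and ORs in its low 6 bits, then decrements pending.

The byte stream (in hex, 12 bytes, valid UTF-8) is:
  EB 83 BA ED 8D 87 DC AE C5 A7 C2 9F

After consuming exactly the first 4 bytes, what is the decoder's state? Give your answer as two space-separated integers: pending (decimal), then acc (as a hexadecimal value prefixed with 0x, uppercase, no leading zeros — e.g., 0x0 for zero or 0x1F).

Answer: 2 0xD

Derivation:
Byte[0]=EB: 3-byte lead. pending=2, acc=0xB
Byte[1]=83: continuation. acc=(acc<<6)|0x03=0x2C3, pending=1
Byte[2]=BA: continuation. acc=(acc<<6)|0x3A=0xB0FA, pending=0
Byte[3]=ED: 3-byte lead. pending=2, acc=0xD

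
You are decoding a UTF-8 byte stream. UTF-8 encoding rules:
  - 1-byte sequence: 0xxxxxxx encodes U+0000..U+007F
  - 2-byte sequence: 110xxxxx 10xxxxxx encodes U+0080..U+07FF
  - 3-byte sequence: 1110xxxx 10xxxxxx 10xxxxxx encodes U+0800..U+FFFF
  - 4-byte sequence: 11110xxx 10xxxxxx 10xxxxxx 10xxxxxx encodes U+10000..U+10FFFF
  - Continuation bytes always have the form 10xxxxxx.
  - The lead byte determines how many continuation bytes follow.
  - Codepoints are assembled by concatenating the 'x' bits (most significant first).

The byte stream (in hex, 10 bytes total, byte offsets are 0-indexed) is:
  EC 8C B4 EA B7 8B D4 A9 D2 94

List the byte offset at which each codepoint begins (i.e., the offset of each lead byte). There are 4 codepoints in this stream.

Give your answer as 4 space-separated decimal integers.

Byte[0]=EC: 3-byte lead, need 2 cont bytes. acc=0xC
Byte[1]=8C: continuation. acc=(acc<<6)|0x0C=0x30C
Byte[2]=B4: continuation. acc=(acc<<6)|0x34=0xC334
Completed: cp=U+C334 (starts at byte 0)
Byte[3]=EA: 3-byte lead, need 2 cont bytes. acc=0xA
Byte[4]=B7: continuation. acc=(acc<<6)|0x37=0x2B7
Byte[5]=8B: continuation. acc=(acc<<6)|0x0B=0xADCB
Completed: cp=U+ADCB (starts at byte 3)
Byte[6]=D4: 2-byte lead, need 1 cont bytes. acc=0x14
Byte[7]=A9: continuation. acc=(acc<<6)|0x29=0x529
Completed: cp=U+0529 (starts at byte 6)
Byte[8]=D2: 2-byte lead, need 1 cont bytes. acc=0x12
Byte[9]=94: continuation. acc=(acc<<6)|0x14=0x494
Completed: cp=U+0494 (starts at byte 8)

Answer: 0 3 6 8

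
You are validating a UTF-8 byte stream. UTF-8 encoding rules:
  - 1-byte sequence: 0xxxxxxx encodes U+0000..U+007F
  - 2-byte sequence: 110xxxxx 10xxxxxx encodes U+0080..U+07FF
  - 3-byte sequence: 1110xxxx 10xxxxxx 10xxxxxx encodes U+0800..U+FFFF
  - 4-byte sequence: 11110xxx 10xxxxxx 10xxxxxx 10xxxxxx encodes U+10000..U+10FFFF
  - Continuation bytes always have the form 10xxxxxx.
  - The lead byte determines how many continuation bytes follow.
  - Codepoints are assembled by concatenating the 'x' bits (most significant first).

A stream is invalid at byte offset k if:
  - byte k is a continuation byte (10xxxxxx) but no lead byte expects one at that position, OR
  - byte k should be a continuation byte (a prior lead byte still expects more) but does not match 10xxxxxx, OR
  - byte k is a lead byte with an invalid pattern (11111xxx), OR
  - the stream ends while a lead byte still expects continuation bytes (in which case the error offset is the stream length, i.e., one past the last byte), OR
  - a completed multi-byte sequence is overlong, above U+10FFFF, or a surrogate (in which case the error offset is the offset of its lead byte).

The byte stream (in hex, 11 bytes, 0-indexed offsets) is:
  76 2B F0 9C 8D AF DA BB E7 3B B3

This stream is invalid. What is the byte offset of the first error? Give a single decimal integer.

Answer: 9

Derivation:
Byte[0]=76: 1-byte ASCII. cp=U+0076
Byte[1]=2B: 1-byte ASCII. cp=U+002B
Byte[2]=F0: 4-byte lead, need 3 cont bytes. acc=0x0
Byte[3]=9C: continuation. acc=(acc<<6)|0x1C=0x1C
Byte[4]=8D: continuation. acc=(acc<<6)|0x0D=0x70D
Byte[5]=AF: continuation. acc=(acc<<6)|0x2F=0x1C36F
Completed: cp=U+1C36F (starts at byte 2)
Byte[6]=DA: 2-byte lead, need 1 cont bytes. acc=0x1A
Byte[7]=BB: continuation. acc=(acc<<6)|0x3B=0x6BB
Completed: cp=U+06BB (starts at byte 6)
Byte[8]=E7: 3-byte lead, need 2 cont bytes. acc=0x7
Byte[9]=3B: expected 10xxxxxx continuation. INVALID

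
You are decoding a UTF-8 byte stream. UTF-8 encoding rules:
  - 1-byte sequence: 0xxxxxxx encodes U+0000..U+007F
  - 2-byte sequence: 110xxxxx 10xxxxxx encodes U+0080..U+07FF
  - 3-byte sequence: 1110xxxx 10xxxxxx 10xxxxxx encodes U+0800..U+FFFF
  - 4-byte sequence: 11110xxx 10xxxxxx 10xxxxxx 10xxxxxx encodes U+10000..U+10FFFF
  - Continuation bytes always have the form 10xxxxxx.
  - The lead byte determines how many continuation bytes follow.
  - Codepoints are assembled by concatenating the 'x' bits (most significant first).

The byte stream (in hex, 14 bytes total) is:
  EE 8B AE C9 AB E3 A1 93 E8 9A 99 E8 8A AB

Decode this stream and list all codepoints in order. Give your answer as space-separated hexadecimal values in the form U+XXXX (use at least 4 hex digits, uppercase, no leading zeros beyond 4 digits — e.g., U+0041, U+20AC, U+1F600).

Answer: U+E2EE U+026B U+3853 U+8699 U+82AB

Derivation:
Byte[0]=EE: 3-byte lead, need 2 cont bytes. acc=0xE
Byte[1]=8B: continuation. acc=(acc<<6)|0x0B=0x38B
Byte[2]=AE: continuation. acc=(acc<<6)|0x2E=0xE2EE
Completed: cp=U+E2EE (starts at byte 0)
Byte[3]=C9: 2-byte lead, need 1 cont bytes. acc=0x9
Byte[4]=AB: continuation. acc=(acc<<6)|0x2B=0x26B
Completed: cp=U+026B (starts at byte 3)
Byte[5]=E3: 3-byte lead, need 2 cont bytes. acc=0x3
Byte[6]=A1: continuation. acc=(acc<<6)|0x21=0xE1
Byte[7]=93: continuation. acc=(acc<<6)|0x13=0x3853
Completed: cp=U+3853 (starts at byte 5)
Byte[8]=E8: 3-byte lead, need 2 cont bytes. acc=0x8
Byte[9]=9A: continuation. acc=(acc<<6)|0x1A=0x21A
Byte[10]=99: continuation. acc=(acc<<6)|0x19=0x8699
Completed: cp=U+8699 (starts at byte 8)
Byte[11]=E8: 3-byte lead, need 2 cont bytes. acc=0x8
Byte[12]=8A: continuation. acc=(acc<<6)|0x0A=0x20A
Byte[13]=AB: continuation. acc=(acc<<6)|0x2B=0x82AB
Completed: cp=U+82AB (starts at byte 11)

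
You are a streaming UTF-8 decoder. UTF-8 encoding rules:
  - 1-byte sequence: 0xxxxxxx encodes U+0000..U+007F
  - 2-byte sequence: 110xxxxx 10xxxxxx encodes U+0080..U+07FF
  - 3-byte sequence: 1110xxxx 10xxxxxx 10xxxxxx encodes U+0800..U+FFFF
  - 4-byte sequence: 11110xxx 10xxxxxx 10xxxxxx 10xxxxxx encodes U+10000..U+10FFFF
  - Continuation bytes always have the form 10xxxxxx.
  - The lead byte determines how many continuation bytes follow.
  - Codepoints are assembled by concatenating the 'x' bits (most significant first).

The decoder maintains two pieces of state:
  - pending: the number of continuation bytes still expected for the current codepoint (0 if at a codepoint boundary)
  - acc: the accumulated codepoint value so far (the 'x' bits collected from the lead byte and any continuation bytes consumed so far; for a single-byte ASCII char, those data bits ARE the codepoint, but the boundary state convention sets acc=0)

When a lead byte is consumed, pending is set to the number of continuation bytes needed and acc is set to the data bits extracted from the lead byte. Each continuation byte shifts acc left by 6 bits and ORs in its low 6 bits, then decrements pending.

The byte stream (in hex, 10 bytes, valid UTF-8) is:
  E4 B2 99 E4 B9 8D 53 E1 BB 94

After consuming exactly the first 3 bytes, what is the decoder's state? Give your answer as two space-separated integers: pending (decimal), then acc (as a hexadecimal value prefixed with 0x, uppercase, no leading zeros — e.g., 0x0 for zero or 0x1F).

Answer: 0 0x4C99

Derivation:
Byte[0]=E4: 3-byte lead. pending=2, acc=0x4
Byte[1]=B2: continuation. acc=(acc<<6)|0x32=0x132, pending=1
Byte[2]=99: continuation. acc=(acc<<6)|0x19=0x4C99, pending=0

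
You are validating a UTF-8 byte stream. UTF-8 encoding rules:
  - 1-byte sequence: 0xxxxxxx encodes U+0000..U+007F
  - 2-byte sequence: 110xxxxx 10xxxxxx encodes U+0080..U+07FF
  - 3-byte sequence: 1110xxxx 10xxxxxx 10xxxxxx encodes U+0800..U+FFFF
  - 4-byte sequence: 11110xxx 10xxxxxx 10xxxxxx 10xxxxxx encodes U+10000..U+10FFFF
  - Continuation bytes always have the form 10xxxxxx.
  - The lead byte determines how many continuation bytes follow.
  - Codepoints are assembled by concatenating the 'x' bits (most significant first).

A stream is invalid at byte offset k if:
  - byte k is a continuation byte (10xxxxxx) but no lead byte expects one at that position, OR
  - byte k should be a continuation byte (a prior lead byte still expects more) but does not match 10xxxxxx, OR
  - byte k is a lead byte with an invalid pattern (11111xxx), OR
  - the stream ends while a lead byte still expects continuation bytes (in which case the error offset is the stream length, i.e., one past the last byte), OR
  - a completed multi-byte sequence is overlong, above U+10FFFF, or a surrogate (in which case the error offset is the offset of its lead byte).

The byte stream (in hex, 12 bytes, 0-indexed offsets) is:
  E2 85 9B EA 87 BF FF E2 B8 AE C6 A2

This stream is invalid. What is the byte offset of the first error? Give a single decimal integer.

Answer: 6

Derivation:
Byte[0]=E2: 3-byte lead, need 2 cont bytes. acc=0x2
Byte[1]=85: continuation. acc=(acc<<6)|0x05=0x85
Byte[2]=9B: continuation. acc=(acc<<6)|0x1B=0x215B
Completed: cp=U+215B (starts at byte 0)
Byte[3]=EA: 3-byte lead, need 2 cont bytes. acc=0xA
Byte[4]=87: continuation. acc=(acc<<6)|0x07=0x287
Byte[5]=BF: continuation. acc=(acc<<6)|0x3F=0xA1FF
Completed: cp=U+A1FF (starts at byte 3)
Byte[6]=FF: INVALID lead byte (not 0xxx/110x/1110/11110)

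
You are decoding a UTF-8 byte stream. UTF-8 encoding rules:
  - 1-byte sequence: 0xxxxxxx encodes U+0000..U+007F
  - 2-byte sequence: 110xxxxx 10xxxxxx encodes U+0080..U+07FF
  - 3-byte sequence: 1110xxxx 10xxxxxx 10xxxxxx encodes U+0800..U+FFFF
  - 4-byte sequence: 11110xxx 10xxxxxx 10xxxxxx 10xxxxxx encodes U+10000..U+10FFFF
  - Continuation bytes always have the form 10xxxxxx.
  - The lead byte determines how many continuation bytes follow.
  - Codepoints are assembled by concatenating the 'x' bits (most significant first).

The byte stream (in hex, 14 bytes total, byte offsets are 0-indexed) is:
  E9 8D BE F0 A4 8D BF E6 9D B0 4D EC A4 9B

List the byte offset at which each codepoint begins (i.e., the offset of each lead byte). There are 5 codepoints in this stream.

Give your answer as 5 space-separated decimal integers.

Byte[0]=E9: 3-byte lead, need 2 cont bytes. acc=0x9
Byte[1]=8D: continuation. acc=(acc<<6)|0x0D=0x24D
Byte[2]=BE: continuation. acc=(acc<<6)|0x3E=0x937E
Completed: cp=U+937E (starts at byte 0)
Byte[3]=F0: 4-byte lead, need 3 cont bytes. acc=0x0
Byte[4]=A4: continuation. acc=(acc<<6)|0x24=0x24
Byte[5]=8D: continuation. acc=(acc<<6)|0x0D=0x90D
Byte[6]=BF: continuation. acc=(acc<<6)|0x3F=0x2437F
Completed: cp=U+2437F (starts at byte 3)
Byte[7]=E6: 3-byte lead, need 2 cont bytes. acc=0x6
Byte[8]=9D: continuation. acc=(acc<<6)|0x1D=0x19D
Byte[9]=B0: continuation. acc=(acc<<6)|0x30=0x6770
Completed: cp=U+6770 (starts at byte 7)
Byte[10]=4D: 1-byte ASCII. cp=U+004D
Byte[11]=EC: 3-byte lead, need 2 cont bytes. acc=0xC
Byte[12]=A4: continuation. acc=(acc<<6)|0x24=0x324
Byte[13]=9B: continuation. acc=(acc<<6)|0x1B=0xC91B
Completed: cp=U+C91B (starts at byte 11)

Answer: 0 3 7 10 11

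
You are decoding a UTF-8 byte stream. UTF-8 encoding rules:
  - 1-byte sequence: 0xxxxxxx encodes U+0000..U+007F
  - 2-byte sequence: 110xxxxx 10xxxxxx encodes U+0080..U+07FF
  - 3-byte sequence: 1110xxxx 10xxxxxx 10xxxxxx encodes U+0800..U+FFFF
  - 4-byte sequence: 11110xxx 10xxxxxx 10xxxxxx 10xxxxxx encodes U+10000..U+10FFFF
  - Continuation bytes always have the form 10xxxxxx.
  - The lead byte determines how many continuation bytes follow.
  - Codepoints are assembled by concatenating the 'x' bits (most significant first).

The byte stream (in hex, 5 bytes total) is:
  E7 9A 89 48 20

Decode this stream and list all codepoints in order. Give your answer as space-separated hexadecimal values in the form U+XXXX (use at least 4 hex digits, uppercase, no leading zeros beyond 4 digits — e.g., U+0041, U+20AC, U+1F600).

Answer: U+7689 U+0048 U+0020

Derivation:
Byte[0]=E7: 3-byte lead, need 2 cont bytes. acc=0x7
Byte[1]=9A: continuation. acc=(acc<<6)|0x1A=0x1DA
Byte[2]=89: continuation. acc=(acc<<6)|0x09=0x7689
Completed: cp=U+7689 (starts at byte 0)
Byte[3]=48: 1-byte ASCII. cp=U+0048
Byte[4]=20: 1-byte ASCII. cp=U+0020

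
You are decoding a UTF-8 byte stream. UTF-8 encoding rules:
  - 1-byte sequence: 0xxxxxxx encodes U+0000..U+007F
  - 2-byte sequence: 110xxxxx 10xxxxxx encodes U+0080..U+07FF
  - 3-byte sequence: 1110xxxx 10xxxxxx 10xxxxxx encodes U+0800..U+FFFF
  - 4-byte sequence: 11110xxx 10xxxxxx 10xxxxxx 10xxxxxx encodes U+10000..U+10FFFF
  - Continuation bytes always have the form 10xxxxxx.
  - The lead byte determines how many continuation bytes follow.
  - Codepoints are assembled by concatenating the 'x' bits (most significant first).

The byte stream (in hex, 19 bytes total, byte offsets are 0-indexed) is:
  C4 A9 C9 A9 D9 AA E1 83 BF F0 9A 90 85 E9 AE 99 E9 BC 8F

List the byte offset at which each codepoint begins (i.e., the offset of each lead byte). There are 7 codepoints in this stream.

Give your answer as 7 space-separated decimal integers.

Answer: 0 2 4 6 9 13 16

Derivation:
Byte[0]=C4: 2-byte lead, need 1 cont bytes. acc=0x4
Byte[1]=A9: continuation. acc=(acc<<6)|0x29=0x129
Completed: cp=U+0129 (starts at byte 0)
Byte[2]=C9: 2-byte lead, need 1 cont bytes. acc=0x9
Byte[3]=A9: continuation. acc=(acc<<6)|0x29=0x269
Completed: cp=U+0269 (starts at byte 2)
Byte[4]=D9: 2-byte lead, need 1 cont bytes. acc=0x19
Byte[5]=AA: continuation. acc=(acc<<6)|0x2A=0x66A
Completed: cp=U+066A (starts at byte 4)
Byte[6]=E1: 3-byte lead, need 2 cont bytes. acc=0x1
Byte[7]=83: continuation. acc=(acc<<6)|0x03=0x43
Byte[8]=BF: continuation. acc=(acc<<6)|0x3F=0x10FF
Completed: cp=U+10FF (starts at byte 6)
Byte[9]=F0: 4-byte lead, need 3 cont bytes. acc=0x0
Byte[10]=9A: continuation. acc=(acc<<6)|0x1A=0x1A
Byte[11]=90: continuation. acc=(acc<<6)|0x10=0x690
Byte[12]=85: continuation. acc=(acc<<6)|0x05=0x1A405
Completed: cp=U+1A405 (starts at byte 9)
Byte[13]=E9: 3-byte lead, need 2 cont bytes. acc=0x9
Byte[14]=AE: continuation. acc=(acc<<6)|0x2E=0x26E
Byte[15]=99: continuation. acc=(acc<<6)|0x19=0x9B99
Completed: cp=U+9B99 (starts at byte 13)
Byte[16]=E9: 3-byte lead, need 2 cont bytes. acc=0x9
Byte[17]=BC: continuation. acc=(acc<<6)|0x3C=0x27C
Byte[18]=8F: continuation. acc=(acc<<6)|0x0F=0x9F0F
Completed: cp=U+9F0F (starts at byte 16)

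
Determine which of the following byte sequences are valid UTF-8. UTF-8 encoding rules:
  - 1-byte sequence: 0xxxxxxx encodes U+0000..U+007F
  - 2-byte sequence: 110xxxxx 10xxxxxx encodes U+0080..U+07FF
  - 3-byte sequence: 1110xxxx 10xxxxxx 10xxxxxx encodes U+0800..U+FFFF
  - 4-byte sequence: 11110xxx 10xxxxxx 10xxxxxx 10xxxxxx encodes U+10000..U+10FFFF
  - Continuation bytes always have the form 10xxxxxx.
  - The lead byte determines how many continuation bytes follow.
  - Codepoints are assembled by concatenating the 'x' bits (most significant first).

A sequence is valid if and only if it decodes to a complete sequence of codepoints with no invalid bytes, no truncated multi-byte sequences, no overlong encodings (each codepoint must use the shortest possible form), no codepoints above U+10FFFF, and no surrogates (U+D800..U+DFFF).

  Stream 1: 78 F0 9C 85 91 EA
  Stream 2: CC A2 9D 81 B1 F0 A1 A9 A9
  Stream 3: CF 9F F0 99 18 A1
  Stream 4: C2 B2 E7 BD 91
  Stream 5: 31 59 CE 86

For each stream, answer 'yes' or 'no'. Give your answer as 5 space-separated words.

Stream 1: error at byte offset 6. INVALID
Stream 2: error at byte offset 2. INVALID
Stream 3: error at byte offset 4. INVALID
Stream 4: decodes cleanly. VALID
Stream 5: decodes cleanly. VALID

Answer: no no no yes yes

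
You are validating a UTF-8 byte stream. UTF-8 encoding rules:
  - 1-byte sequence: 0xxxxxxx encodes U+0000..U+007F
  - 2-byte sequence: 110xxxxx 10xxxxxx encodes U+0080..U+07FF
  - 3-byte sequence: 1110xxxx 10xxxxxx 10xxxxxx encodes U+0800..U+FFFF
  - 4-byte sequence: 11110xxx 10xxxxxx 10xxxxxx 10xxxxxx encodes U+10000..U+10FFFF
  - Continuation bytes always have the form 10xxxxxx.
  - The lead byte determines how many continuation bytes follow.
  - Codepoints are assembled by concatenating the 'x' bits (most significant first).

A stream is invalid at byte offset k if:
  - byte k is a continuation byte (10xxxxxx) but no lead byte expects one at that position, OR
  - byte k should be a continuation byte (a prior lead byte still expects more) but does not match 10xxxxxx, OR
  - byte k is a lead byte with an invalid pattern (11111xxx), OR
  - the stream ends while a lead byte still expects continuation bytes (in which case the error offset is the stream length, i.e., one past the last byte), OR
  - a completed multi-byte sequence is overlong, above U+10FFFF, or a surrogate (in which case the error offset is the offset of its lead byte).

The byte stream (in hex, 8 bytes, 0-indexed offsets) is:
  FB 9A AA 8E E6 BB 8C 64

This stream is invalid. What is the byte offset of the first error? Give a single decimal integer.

Answer: 0

Derivation:
Byte[0]=FB: INVALID lead byte (not 0xxx/110x/1110/11110)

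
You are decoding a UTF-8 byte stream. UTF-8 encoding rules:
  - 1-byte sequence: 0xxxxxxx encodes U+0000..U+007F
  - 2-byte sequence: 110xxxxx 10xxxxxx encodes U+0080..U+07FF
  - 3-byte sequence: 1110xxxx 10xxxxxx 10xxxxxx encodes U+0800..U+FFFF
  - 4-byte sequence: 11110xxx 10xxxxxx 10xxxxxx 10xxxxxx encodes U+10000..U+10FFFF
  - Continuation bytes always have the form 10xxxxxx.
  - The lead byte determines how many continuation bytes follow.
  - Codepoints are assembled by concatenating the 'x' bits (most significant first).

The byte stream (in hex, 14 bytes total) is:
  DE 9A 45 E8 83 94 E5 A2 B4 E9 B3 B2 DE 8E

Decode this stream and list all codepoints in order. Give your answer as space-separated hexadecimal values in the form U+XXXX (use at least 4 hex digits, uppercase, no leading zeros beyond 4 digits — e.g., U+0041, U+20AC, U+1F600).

Byte[0]=DE: 2-byte lead, need 1 cont bytes. acc=0x1E
Byte[1]=9A: continuation. acc=(acc<<6)|0x1A=0x79A
Completed: cp=U+079A (starts at byte 0)
Byte[2]=45: 1-byte ASCII. cp=U+0045
Byte[3]=E8: 3-byte lead, need 2 cont bytes. acc=0x8
Byte[4]=83: continuation. acc=(acc<<6)|0x03=0x203
Byte[5]=94: continuation. acc=(acc<<6)|0x14=0x80D4
Completed: cp=U+80D4 (starts at byte 3)
Byte[6]=E5: 3-byte lead, need 2 cont bytes. acc=0x5
Byte[7]=A2: continuation. acc=(acc<<6)|0x22=0x162
Byte[8]=B4: continuation. acc=(acc<<6)|0x34=0x58B4
Completed: cp=U+58B4 (starts at byte 6)
Byte[9]=E9: 3-byte lead, need 2 cont bytes. acc=0x9
Byte[10]=B3: continuation. acc=(acc<<6)|0x33=0x273
Byte[11]=B2: continuation. acc=(acc<<6)|0x32=0x9CF2
Completed: cp=U+9CF2 (starts at byte 9)
Byte[12]=DE: 2-byte lead, need 1 cont bytes. acc=0x1E
Byte[13]=8E: continuation. acc=(acc<<6)|0x0E=0x78E
Completed: cp=U+078E (starts at byte 12)

Answer: U+079A U+0045 U+80D4 U+58B4 U+9CF2 U+078E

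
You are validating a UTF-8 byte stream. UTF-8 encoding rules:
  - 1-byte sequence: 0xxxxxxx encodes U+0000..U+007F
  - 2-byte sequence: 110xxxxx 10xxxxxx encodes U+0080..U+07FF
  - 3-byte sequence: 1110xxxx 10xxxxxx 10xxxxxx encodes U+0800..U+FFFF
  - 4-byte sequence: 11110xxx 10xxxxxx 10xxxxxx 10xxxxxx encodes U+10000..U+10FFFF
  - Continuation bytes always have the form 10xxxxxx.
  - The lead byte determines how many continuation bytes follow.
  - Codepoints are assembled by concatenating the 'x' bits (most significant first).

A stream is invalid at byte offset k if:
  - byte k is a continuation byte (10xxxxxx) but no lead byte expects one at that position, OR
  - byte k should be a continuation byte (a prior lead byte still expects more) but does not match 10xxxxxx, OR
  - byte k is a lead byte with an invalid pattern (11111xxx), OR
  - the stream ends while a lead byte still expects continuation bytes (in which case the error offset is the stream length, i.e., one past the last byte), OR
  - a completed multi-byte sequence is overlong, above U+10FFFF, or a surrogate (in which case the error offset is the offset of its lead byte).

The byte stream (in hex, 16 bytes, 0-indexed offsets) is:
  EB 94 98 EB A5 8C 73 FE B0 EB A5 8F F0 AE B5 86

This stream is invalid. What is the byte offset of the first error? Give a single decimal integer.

Answer: 7

Derivation:
Byte[0]=EB: 3-byte lead, need 2 cont bytes. acc=0xB
Byte[1]=94: continuation. acc=(acc<<6)|0x14=0x2D4
Byte[2]=98: continuation. acc=(acc<<6)|0x18=0xB518
Completed: cp=U+B518 (starts at byte 0)
Byte[3]=EB: 3-byte lead, need 2 cont bytes. acc=0xB
Byte[4]=A5: continuation. acc=(acc<<6)|0x25=0x2E5
Byte[5]=8C: continuation. acc=(acc<<6)|0x0C=0xB94C
Completed: cp=U+B94C (starts at byte 3)
Byte[6]=73: 1-byte ASCII. cp=U+0073
Byte[7]=FE: INVALID lead byte (not 0xxx/110x/1110/11110)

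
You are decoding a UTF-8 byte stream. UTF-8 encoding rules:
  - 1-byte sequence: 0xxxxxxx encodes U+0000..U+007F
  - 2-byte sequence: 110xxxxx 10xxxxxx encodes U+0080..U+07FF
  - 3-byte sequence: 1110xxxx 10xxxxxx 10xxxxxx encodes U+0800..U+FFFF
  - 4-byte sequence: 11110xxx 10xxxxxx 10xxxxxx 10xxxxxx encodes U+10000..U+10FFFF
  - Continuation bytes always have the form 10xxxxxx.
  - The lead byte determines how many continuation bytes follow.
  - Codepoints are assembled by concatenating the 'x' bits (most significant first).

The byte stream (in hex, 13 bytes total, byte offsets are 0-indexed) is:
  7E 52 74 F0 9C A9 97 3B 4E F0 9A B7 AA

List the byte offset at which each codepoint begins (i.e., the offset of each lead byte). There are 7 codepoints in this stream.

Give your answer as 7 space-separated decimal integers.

Answer: 0 1 2 3 7 8 9

Derivation:
Byte[0]=7E: 1-byte ASCII. cp=U+007E
Byte[1]=52: 1-byte ASCII. cp=U+0052
Byte[2]=74: 1-byte ASCII. cp=U+0074
Byte[3]=F0: 4-byte lead, need 3 cont bytes. acc=0x0
Byte[4]=9C: continuation. acc=(acc<<6)|0x1C=0x1C
Byte[5]=A9: continuation. acc=(acc<<6)|0x29=0x729
Byte[6]=97: continuation. acc=(acc<<6)|0x17=0x1CA57
Completed: cp=U+1CA57 (starts at byte 3)
Byte[7]=3B: 1-byte ASCII. cp=U+003B
Byte[8]=4E: 1-byte ASCII. cp=U+004E
Byte[9]=F0: 4-byte lead, need 3 cont bytes. acc=0x0
Byte[10]=9A: continuation. acc=(acc<<6)|0x1A=0x1A
Byte[11]=B7: continuation. acc=(acc<<6)|0x37=0x6B7
Byte[12]=AA: continuation. acc=(acc<<6)|0x2A=0x1ADEA
Completed: cp=U+1ADEA (starts at byte 9)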